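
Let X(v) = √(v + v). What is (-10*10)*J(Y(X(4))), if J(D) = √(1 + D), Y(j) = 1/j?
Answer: -50*√(4 + √2) ≈ -116.34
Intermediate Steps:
X(v) = √2*√v (X(v) = √(2*v) = √2*√v)
(-10*10)*J(Y(X(4))) = (-10*10)*√(1 + 1/(√2*√4)) = -100*√(1 + 1/(√2*2)) = -100*√(1 + 1/(2*√2)) = -100*√(1 + √2/4)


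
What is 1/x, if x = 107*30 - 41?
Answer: 1/3169 ≈ 0.00031556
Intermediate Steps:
x = 3169 (x = 3210 - 41 = 3169)
1/x = 1/3169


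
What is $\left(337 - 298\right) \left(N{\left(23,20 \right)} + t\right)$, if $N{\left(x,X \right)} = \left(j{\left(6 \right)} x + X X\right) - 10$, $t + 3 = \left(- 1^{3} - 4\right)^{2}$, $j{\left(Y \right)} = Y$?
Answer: $21450$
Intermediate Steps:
$t = 22$ ($t = -3 + \left(- 1^{3} - 4\right)^{2} = -3 + \left(\left(-1\right) 1 - 4\right)^{2} = -3 + \left(-1 - 4\right)^{2} = -3 + \left(-5\right)^{2} = -3 + 25 = 22$)
$N{\left(x,X \right)} = -10 + X^{2} + 6 x$ ($N{\left(x,X \right)} = \left(6 x + X X\right) - 10 = \left(6 x + X^{2}\right) - 10 = \left(X^{2} + 6 x\right) - 10 = -10 + X^{2} + 6 x$)
$\left(337 - 298\right) \left(N{\left(23,20 \right)} + t\right) = \left(337 - 298\right) \left(\left(-10 + 20^{2} + 6 \cdot 23\right) + 22\right) = 39 \left(\left(-10 + 400 + 138\right) + 22\right) = 39 \left(528 + 22\right) = 39 \cdot 550 = 21450$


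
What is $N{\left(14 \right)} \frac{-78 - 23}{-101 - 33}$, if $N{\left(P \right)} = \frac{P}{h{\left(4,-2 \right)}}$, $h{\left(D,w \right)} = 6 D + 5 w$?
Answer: $\frac{101}{134} \approx 0.75373$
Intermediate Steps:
$h{\left(D,w \right)} = 5 w + 6 D$
$N{\left(P \right)} = \frac{P}{14}$ ($N{\left(P \right)} = \frac{P}{5 \left(-2\right) + 6 \cdot 4} = \frac{P}{-10 + 24} = \frac{P}{14}$)
$N{\left(14 \right)} \frac{-78 - 23}{-101 - 33} = \frac{1}{14} \cdot 14 \frac{-78 - 23}{-101 - 33} = 1 \left(- \frac{101}{-134}\right) = 1 \left(\left(-101\right) \left(- \frac{1}{134}\right)\right) = 1 \cdot \frac{101}{134} = \frac{101}{134}$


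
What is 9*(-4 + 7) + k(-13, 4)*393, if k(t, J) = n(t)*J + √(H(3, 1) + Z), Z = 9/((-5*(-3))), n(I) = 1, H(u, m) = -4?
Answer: 1599 + 393*I*√85/5 ≈ 1599.0 + 724.66*I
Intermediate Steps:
Z = ⅗ (Z = 9/15 = 9*(1/15) = ⅗ ≈ 0.60000)
k(t, J) = J + I*√85/5 (k(t, J) = 1*J + √(-4 + ⅗) = J + √(-17/5) = J + I*√85/5)
9*(-4 + 7) + k(-13, 4)*393 = 9*(-4 + 7) + (4 + I*√85/5)*393 = 9*3 + (1572 + 393*I*√85/5) = 27 + (1572 + 393*I*√85/5) = 1599 + 393*I*√85/5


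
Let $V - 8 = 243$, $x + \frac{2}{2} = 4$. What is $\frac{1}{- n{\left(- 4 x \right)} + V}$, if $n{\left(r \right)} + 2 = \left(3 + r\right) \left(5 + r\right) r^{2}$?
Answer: $- \frac{1}{8819} \approx -0.00011339$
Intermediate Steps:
$x = 3$ ($x = -1 + 4 = 3$)
$V = 251$ ($V = 8 + 243 = 251$)
$n{\left(r \right)} = -2 + r^{2} \left(3 + r\right) \left(5 + r\right)$ ($n{\left(r \right)} = -2 + \left(3 + r\right) \left(5 + r\right) r^{2} = -2 + r^{2} \left(3 + r\right) \left(5 + r\right)$)
$\frac{1}{- n{\left(- 4 x \right)} + V} = \frac{1}{- (-2 + \left(\left(-4\right) 3\right)^{4} + 8 \left(\left(-4\right) 3\right)^{3} + 15 \left(\left(-4\right) 3\right)^{2}) + 251} = \frac{1}{- (-2 + \left(-12\right)^{4} + 8 \left(-12\right)^{3} + 15 \left(-12\right)^{2}) + 251} = \frac{1}{- (-2 + 20736 + 8 \left(-1728\right) + 15 \cdot 144) + 251} = \frac{1}{- (-2 + 20736 - 13824 + 2160) + 251} = \frac{1}{\left(-1\right) 9070 + 251} = \frac{1}{-9070 + 251} = \frac{1}{-8819} = - \frac{1}{8819}$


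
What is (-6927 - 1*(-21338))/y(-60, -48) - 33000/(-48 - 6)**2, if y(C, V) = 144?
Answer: 345097/3888 ≈ 88.760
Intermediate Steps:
(-6927 - 1*(-21338))/y(-60, -48) - 33000/(-48 - 6)**2 = (-6927 - 1*(-21338))/144 - 33000/(-48 - 6)**2 = (-6927 + 21338)*(1/144) - 33000/((-54)**2) = 14411*(1/144) - 33000/2916 = 14411/144 - 33000*1/2916 = 14411/144 - 2750/243 = 345097/3888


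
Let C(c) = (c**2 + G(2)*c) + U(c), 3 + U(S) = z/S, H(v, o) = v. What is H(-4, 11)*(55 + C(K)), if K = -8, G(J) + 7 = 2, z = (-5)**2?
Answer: -1223/2 ≈ -611.50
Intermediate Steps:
z = 25
G(J) = -5 (G(J) = -7 + 2 = -5)
U(S) = -3 + 25/S
C(c) = -3 + c**2 - 5*c + 25/c (C(c) = (c**2 - 5*c) + (-3 + 25/c) = -3 + c**2 - 5*c + 25/c)
H(-4, 11)*(55 + C(K)) = -4*(55 + (-3 + (-8)**2 - 5*(-8) + 25/(-8))) = -4*(55 + (-3 + 64 + 40 + 25*(-1/8))) = -4*(55 + (-3 + 64 + 40 - 25/8)) = -4*(55 + 783/8) = -4*1223/8 = -1223/2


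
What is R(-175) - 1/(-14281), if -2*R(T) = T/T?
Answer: -14279/28562 ≈ -0.49993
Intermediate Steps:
R(T) = -½ (R(T) = -T/(2*T) = -½*1 = -½)
R(-175) - 1/(-14281) = -½ - 1/(-14281) = -½ - 1*(-1/14281) = -½ + 1/14281 = -14279/28562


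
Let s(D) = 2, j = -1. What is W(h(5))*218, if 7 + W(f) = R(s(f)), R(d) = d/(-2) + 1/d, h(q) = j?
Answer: -1635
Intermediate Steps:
h(q) = -1
R(d) = 1/d - d/2 (R(d) = d*(-1/2) + 1/d = -d/2 + 1/d = 1/d - d/2)
W(f) = -15/2 (W(f) = -7 + (1/2 - 1/2*2) = -7 + (1/2 - 1) = -7 - 1/2 = -15/2)
W(h(5))*218 = -15/2*218 = -1635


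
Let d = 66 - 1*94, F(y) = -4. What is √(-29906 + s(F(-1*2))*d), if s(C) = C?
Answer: I*√29794 ≈ 172.61*I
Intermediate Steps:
d = -28 (d = 66 - 94 = -28)
√(-29906 + s(F(-1*2))*d) = √(-29906 - 4*(-28)) = √(-29906 + 112) = √(-29794) = I*√29794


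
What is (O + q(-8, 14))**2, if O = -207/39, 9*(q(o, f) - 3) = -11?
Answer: 170569/13689 ≈ 12.460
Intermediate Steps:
q(o, f) = 16/9 (q(o, f) = 3 + (1/9)*(-11) = 3 - 11/9 = 16/9)
O = -69/13 (O = -207*1/39 = -69/13 ≈ -5.3077)
(O + q(-8, 14))**2 = (-69/13 + 16/9)**2 = (-413/117)**2 = 170569/13689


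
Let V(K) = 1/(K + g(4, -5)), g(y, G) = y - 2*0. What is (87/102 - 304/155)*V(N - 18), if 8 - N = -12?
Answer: -1947/10540 ≈ -0.18472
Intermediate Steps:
N = 20 (N = 8 - 1*(-12) = 8 + 12 = 20)
g(y, G) = y (g(y, G) = y - 1*0 = y + 0 = y)
V(K) = 1/(4 + K) (V(K) = 1/(K + 4) = 1/(4 + K))
(87/102 - 304/155)*V(N - 18) = (87/102 - 304/155)/(4 + (20 - 18)) = (87*(1/102) - 304*1/155)/(4 + 2) = (29/34 - 304/155)/6 = -5841/5270*⅙ = -1947/10540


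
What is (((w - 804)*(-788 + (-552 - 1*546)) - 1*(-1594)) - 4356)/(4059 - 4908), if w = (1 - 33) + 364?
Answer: -295810/283 ≈ -1045.3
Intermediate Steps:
w = 332 (w = -32 + 364 = 332)
(((w - 804)*(-788 + (-552 - 1*546)) - 1*(-1594)) - 4356)/(4059 - 4908) = (((332 - 804)*(-788 + (-552 - 1*546)) - 1*(-1594)) - 4356)/(4059 - 4908) = ((-472*(-788 + (-552 - 546)) + 1594) - 4356)/(-849) = ((-472*(-788 - 1098) + 1594) - 4356)*(-1/849) = ((-472*(-1886) + 1594) - 4356)*(-1/849) = ((890192 + 1594) - 4356)*(-1/849) = (891786 - 4356)*(-1/849) = 887430*(-1/849) = -295810/283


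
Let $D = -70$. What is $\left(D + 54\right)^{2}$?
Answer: $256$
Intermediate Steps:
$\left(D + 54\right)^{2} = \left(-70 + 54\right)^{2} = \left(-16\right)^{2} = 256$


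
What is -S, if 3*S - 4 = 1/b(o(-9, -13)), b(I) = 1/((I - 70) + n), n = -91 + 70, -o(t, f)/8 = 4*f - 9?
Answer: -401/3 ≈ -133.67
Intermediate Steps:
o(t, f) = 72 - 32*f (o(t, f) = -8*(4*f - 9) = -8*(-9 + 4*f) = 72 - 32*f)
n = -21
b(I) = 1/(-91 + I) (b(I) = 1/((I - 70) - 21) = 1/((-70 + I) - 21) = 1/(-91 + I))
S = 401/3 (S = 4/3 + 1/(3*(1/(-91 + (72 - 32*(-13))))) = 4/3 + 1/(3*(1/(-91 + (72 + 416)))) = 4/3 + 1/(3*(1/(-91 + 488))) = 4/3 + 1/(3*(1/397)) = 4/3 + (⅓)*397 = 4/3 + 397/3 = 401/3 ≈ 133.67)
-S = -1*401/3 = -401/3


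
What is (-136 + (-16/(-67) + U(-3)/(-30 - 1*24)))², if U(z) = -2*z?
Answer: 6712688761/363609 ≈ 18461.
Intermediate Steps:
(-136 + (-16/(-67) + U(-3)/(-30 - 1*24)))² = (-136 + (-16/(-67) + (-2*(-3))/(-30 - 1*24)))² = (-136 + (-16*(-1/67) + 6/(-30 - 24)))² = (-136 + (16/67 + 6/(-54)))² = (-136 + (16/67 + 6*(-1/54)))² = (-136 + (16/67 - ⅑))² = (-136 + 77/603)² = (-81931/603)² = 6712688761/363609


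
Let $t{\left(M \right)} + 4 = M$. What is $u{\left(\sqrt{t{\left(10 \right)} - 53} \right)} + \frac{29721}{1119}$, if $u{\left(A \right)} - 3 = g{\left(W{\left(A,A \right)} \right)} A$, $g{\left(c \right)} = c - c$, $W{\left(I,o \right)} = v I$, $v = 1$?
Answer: $\frac{11026}{373} \approx 29.56$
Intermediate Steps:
$t{\left(M \right)} = -4 + M$
$W{\left(I,o \right)} = I$ ($W{\left(I,o \right)} = 1 I = I$)
$g{\left(c \right)} = 0$
$u{\left(A \right)} = 3$ ($u{\left(A \right)} = 3 + 0 A = 3 + 0 = 3$)
$u{\left(\sqrt{t{\left(10 \right)} - 53} \right)} + \frac{29721}{1119} = 3 + \frac{29721}{1119} = 3 + 29721 \cdot \frac{1}{1119} = 3 + \frac{9907}{373} = \frac{11026}{373}$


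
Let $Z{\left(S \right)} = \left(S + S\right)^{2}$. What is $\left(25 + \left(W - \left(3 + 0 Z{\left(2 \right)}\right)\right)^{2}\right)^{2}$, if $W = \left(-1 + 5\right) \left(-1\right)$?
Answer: $5476$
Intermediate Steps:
$Z{\left(S \right)} = 4 S^{2}$ ($Z{\left(S \right)} = \left(2 S\right)^{2} = 4 S^{2}$)
$W = -4$ ($W = 4 \left(-1\right) = -4$)
$\left(25 + \left(W - \left(3 + 0 Z{\left(2 \right)}\right)\right)^{2}\right)^{2} = \left(25 + \left(-4 - \left(3 + 0 \cdot 4 \cdot 2^{2}\right)\right)^{2}\right)^{2} = \left(25 + \left(-4 - \left(3 + 0 \cdot 4 \cdot 4\right)\right)^{2}\right)^{2} = \left(25 + \left(-4 + \left(-3 + 0 \cdot 16\right)\right)^{2}\right)^{2} = \left(25 + \left(-4 + \left(-3 + 0\right)\right)^{2}\right)^{2} = \left(25 + \left(-4 - 3\right)^{2}\right)^{2} = \left(25 + \left(-7\right)^{2}\right)^{2} = \left(25 + 49\right)^{2} = 74^{2} = 5476$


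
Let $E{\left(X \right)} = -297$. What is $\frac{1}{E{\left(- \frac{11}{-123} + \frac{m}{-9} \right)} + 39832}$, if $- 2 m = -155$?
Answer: $\frac{1}{39535} \approx 2.5294 \cdot 10^{-5}$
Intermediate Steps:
$m = \frac{155}{2}$ ($m = \left(- \frac{1}{2}\right) \left(-155\right) = \frac{155}{2} \approx 77.5$)
$\frac{1}{E{\left(- \frac{11}{-123} + \frac{m}{-9} \right)} + 39832} = \frac{1}{-297 + 39832} = \frac{1}{39535}$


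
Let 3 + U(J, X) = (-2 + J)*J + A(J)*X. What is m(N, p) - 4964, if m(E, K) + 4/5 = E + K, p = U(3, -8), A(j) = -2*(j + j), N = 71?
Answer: -23989/5 ≈ -4797.8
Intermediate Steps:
A(j) = -4*j
U(J, X) = -3 + J*(-2 + J) - 4*J*X (U(J, X) = -3 + ((-2 + J)*J + (-4*J)*X) = -3 + (J*(-2 + J) - 4*J*X) = -3 + J*(-2 + J) - 4*J*X)
p = 96 (p = -3 + 3**2 - 2*3 - 4*3*(-8) = -3 + 9 - 6 + 96 = 96)
m(E, K) = -4/5 + E + K (m(E, K) = -4/5 + (E + K) = -4/5 + E + K)
m(N, p) - 4964 = (-4/5 + 71 + 96) - 4964 = 831/5 - 4964 = -23989/5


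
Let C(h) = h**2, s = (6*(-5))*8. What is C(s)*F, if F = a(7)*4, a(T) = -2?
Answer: -460800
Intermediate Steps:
s = -240 (s = -30*8 = -240)
F = -8 (F = -2*4 = -8)
C(s)*F = (-240)**2*(-8) = 57600*(-8) = -460800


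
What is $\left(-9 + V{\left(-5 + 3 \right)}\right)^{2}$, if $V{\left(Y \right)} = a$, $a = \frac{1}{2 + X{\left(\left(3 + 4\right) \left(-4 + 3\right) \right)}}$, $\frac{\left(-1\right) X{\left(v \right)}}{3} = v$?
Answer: $\frac{42436}{529} \approx 80.219$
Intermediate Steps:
$X{\left(v \right)} = - 3 v$
$a = \frac{1}{23}$ ($a = \frac{1}{2 - 3 \left(3 + 4\right) \left(-4 + 3\right)} = \frac{1}{2 - 3 \cdot 7 \left(-1\right)} = \frac{1}{2 - -21} = \frac{1}{2 + 21} = \frac{1}{23} \approx 0.043478$)
$V{\left(Y \right)} = \frac{1}{23}$
$\left(-9 + V{\left(-5 + 3 \right)}\right)^{2} = \left(-9 + \frac{1}{23}\right)^{2} = \left(- \frac{206}{23}\right)^{2} = \frac{42436}{529}$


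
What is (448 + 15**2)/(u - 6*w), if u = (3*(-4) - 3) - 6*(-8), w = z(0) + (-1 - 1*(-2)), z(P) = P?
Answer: 673/27 ≈ 24.926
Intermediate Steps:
w = 1 (w = 0 + (-1 - 1*(-2)) = 0 + (-1 + 2) = 0 + 1 = 1)
u = 33 (u = (-12 - 3) + 48 = -15 + 48 = 33)
(448 + 15**2)/(u - 6*w) = (448 + 15**2)/(33 - 6*1) = (448 + 225)/(33 - 6) = 673/27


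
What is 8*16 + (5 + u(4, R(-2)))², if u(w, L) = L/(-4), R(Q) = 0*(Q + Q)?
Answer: 153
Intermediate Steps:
R(Q) = 0 (R(Q) = 0*(2*Q) = 0)
u(w, L) = -L/4 (u(w, L) = L*(-¼) = -L/4)
8*16 + (5 + u(4, R(-2)))² = 8*16 + (5 - ¼*0)² = 128 + (5 + 0)² = 128 + 5² = 128 + 25 = 153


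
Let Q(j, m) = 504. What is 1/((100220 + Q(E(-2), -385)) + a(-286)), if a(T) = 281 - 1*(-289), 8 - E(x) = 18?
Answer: 1/101294 ≈ 9.8723e-6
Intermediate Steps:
E(x) = -10 (E(x) = 8 - 1*18 = 8 - 18 = -10)
a(T) = 570 (a(T) = 281 + 289 = 570)
1/((100220 + Q(E(-2), -385)) + a(-286)) = 1/((100220 + 504) + 570) = 1/(100724 + 570) = 1/101294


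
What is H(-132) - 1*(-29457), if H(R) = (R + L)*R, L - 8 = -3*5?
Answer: 47805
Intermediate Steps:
L = -7 (L = 8 - 3*5 = 8 - 15 = -7)
H(R) = R*(-7 + R) (H(R) = (R - 7)*R = (-7 + R)*R = R*(-7 + R))
H(-132) - 1*(-29457) = -132*(-7 - 132) - 1*(-29457) = -132*(-139) + 29457 = 18348 + 29457 = 47805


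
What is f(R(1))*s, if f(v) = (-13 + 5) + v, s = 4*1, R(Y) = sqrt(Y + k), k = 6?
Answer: -32 + 4*sqrt(7) ≈ -21.417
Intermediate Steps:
R(Y) = sqrt(6 + Y) (R(Y) = sqrt(Y + 6) = sqrt(6 + Y))
s = 4
f(v) = -8 + v
f(R(1))*s = (-8 + sqrt(6 + 1))*4 = (-8 + sqrt(7))*4 = -32 + 4*sqrt(7)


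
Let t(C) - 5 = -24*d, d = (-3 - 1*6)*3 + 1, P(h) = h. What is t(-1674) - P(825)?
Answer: -196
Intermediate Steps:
d = -26 (d = (-3 - 6)*3 + 1 = -9*3 + 1 = -27 + 1 = -26)
t(C) = 629 (t(C) = 5 - 24*(-26) = 5 + 624 = 629)
t(-1674) - P(825) = 629 - 1*825 = 629 - 825 = -196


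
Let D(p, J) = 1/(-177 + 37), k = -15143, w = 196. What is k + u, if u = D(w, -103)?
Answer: -2120021/140 ≈ -15143.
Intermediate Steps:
D(p, J) = -1/140 (D(p, J) = 1/(-140) = -1/140)
u = -1/140 ≈ -0.0071429
k + u = -15143 - 1/140 = -2120021/140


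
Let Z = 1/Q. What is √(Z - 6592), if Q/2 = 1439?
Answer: 15*I*√242670082/2878 ≈ 81.191*I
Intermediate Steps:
Q = 2878 (Q = 2*1439 = 2878)
Z = 1/2878 ≈ 0.00034746
√(Z - 6592) = √(1/2878 - 6592) = √(-18971775/2878) = 15*I*√242670082/2878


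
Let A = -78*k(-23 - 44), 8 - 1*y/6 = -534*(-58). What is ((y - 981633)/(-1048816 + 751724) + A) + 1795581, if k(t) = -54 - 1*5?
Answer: 534821135253/297092 ≈ 1.8002e+6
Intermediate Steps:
k(t) = -59 (k(t) = -54 - 5 = -59)
y = -185784 (y = 48 - (-3204)*(-58) = 48 - 6*30972 = 48 - 185832 = -185784)
A = 4602 (A = -78*(-59) = 4602)
((y - 981633)/(-1048816 + 751724) + A) + 1795581 = ((-185784 - 981633)/(-1048816 + 751724) + 4602) + 1795581 = (-1167417/(-297092) + 4602) + 1795581 = (-1167417*(-1/297092) + 4602) + 1795581 = (1167417/297092 + 4602) + 1795581 = 1368384801/297092 + 1795581 = 534821135253/297092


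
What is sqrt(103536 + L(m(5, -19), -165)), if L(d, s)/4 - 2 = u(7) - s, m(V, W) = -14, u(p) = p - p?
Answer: 2*sqrt(26051) ≈ 322.81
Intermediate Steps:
u(p) = 0
L(d, s) = 8 - 4*s (L(d, s) = 8 + 4*(0 - s) = 8 + 4*(-s) = 8 - 4*s)
sqrt(103536 + L(m(5, -19), -165)) = sqrt(103536 + (8 - 4*(-165))) = sqrt(103536 + (8 + 660)) = sqrt(103536 + 668) = sqrt(104204) = 2*sqrt(26051)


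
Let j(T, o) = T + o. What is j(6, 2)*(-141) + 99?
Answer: -1029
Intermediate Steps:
j(6, 2)*(-141) + 99 = (6 + 2)*(-141) + 99 = 8*(-141) + 99 = -1128 + 99 = -1029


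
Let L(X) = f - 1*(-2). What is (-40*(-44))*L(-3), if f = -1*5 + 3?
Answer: 0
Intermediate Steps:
f = -2 (f = -5 + 3 = -2)
L(X) = 0 (L(X) = -2 - 1*(-2) = -2 + 2 = 0)
(-40*(-44))*L(-3) = -40*(-44)*0 = 1760*0 = 0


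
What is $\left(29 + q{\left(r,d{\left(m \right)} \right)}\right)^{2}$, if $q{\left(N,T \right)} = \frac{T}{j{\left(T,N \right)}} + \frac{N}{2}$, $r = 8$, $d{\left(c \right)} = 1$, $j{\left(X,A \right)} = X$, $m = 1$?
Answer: $1156$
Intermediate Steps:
$q{\left(N,T \right)} = 1 + \frac{N}{2}$ ($q{\left(N,T \right)} = \frac{T}{T} + \frac{N}{2} = 1 + N \frac{1}{2} = 1 + \frac{N}{2}$)
$\left(29 + q{\left(r,d{\left(m \right)} \right)}\right)^{2} = \left(29 + \left(1 + \frac{1}{2} \cdot 8\right)\right)^{2} = \left(29 + \left(1 + 4\right)\right)^{2} = \left(29 + 5\right)^{2} = 34^{2} = 1156$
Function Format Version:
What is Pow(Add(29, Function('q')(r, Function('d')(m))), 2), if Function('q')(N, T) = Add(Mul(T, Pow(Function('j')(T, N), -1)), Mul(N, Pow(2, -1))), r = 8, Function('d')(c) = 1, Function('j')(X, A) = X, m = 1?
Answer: 1156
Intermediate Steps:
Function('q')(N, T) = Add(1, Mul(Rational(1, 2), N)) (Function('q')(N, T) = Add(Mul(T, Pow(T, -1)), Mul(N, Pow(2, -1))) = Add(1, Mul(N, Rational(1, 2))) = Add(1, Mul(Rational(1, 2), N)))
Pow(Add(29, Function('q')(r, Function('d')(m))), 2) = Pow(Add(29, Add(1, Mul(Rational(1, 2), 8))), 2) = Pow(Add(29, Add(1, 4)), 2) = Pow(Add(29, 5), 2) = Pow(34, 2) = 1156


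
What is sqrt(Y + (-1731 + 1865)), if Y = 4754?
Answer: 2*sqrt(1222) ≈ 69.914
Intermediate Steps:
sqrt(Y + (-1731 + 1865)) = sqrt(4754 + (-1731 + 1865)) = sqrt(4754 + 134) = sqrt(4888) = 2*sqrt(1222)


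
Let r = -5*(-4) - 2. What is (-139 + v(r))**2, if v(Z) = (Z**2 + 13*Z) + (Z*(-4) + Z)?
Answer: 133225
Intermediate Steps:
r = 18 (r = 20 - 2 = 18)
v(Z) = Z**2 + 10*Z (v(Z) = (Z**2 + 13*Z) + (-4*Z + Z) = (Z**2 + 13*Z) - 3*Z = Z**2 + 10*Z)
(-139 + v(r))**2 = (-139 + 18*(10 + 18))**2 = (-139 + 18*28)**2 = (-139 + 504)**2 = 365**2 = 133225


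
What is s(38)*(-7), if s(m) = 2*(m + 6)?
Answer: -616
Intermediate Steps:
s(m) = 12 + 2*m (s(m) = 2*(6 + m) = 12 + 2*m)
s(38)*(-7) = (12 + 2*38)*(-7) = (12 + 76)*(-7) = 88*(-7) = -616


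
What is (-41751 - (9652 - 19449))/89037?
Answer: -2458/6849 ≈ -0.35888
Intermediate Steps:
(-41751 - (9652 - 19449))/89037 = (-41751 - 1*(-9797))*(1/89037) = (-41751 + 9797)*(1/89037) = -31954*1/89037 = -2458/6849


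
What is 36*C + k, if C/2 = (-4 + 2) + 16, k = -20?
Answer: 988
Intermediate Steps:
C = 28 (C = 2*((-4 + 2) + 16) = 2*(-2 + 16) = 2*14 = 28)
36*C + k = 36*28 - 20 = 1008 - 20 = 988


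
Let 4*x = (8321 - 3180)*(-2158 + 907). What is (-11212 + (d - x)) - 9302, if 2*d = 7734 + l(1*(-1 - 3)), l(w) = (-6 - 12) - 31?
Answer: 6364705/4 ≈ 1.5912e+6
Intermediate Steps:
x = -6431391/4 (x = ((8321 - 3180)*(-2158 + 907))/4 = (5141*(-1251))/4 = (1/4)*(-6431391) = -6431391/4 ≈ -1.6078e+6)
l(w) = -49 (l(w) = -18 - 31 = -49)
d = 7685/2 (d = (7734 - 49)/2 = (1/2)*7685 = 7685/2 ≈ 3842.5)
(-11212 + (d - x)) - 9302 = (-11212 + (7685/2 - 1*(-6431391/4))) - 9302 = (-11212 + (7685/2 + 6431391/4)) - 9302 = (-11212 + 6446761/4) - 9302 = 6401913/4 - 9302 = 6364705/4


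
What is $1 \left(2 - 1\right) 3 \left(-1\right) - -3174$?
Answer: $3171$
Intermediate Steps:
$1 \left(2 - 1\right) 3 \left(-1\right) - -3174 = 1 \left(2 - 1\right) 3 \left(-1\right) + 3174 = 1 \cdot 1 \cdot 3 \left(-1\right) + 3174 = 1 \cdot 3 \left(-1\right) + 3174 = 3 \left(-1\right) + 3174 = -3 + 3174 = 3171$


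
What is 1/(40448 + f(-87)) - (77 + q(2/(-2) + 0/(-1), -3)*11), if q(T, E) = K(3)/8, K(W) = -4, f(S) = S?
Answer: -5771621/80722 ≈ -71.500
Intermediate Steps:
q(T, E) = -1/2 (q(T, E) = -4/8 = -4*1/8 = -1/2)
1/(40448 + f(-87)) - (77 + q(2/(-2) + 0/(-1), -3)*11) = 1/(40448 - 87) - (77 - 1/2*11) = 1/40361 - (77 - 11/2) = 1/40361 - 1*143/2 = 1/40361 - 143/2 = -5771621/80722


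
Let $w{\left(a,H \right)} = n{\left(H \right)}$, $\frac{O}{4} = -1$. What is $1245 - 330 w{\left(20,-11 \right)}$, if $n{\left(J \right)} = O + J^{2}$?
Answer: $-37365$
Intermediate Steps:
$O = -4$ ($O = 4 \left(-1\right) = -4$)
$n{\left(J \right)} = -4 + J^{2}$
$w{\left(a,H \right)} = -4 + H^{2}$
$1245 - 330 w{\left(20,-11 \right)} = 1245 - 330 \left(-4 + \left(-11\right)^{2}\right) = 1245 - 330 \left(-4 + 121\right) = 1245 - 38610 = -37365$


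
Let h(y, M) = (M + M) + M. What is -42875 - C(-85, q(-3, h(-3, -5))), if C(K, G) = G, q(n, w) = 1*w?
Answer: -42860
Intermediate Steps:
h(y, M) = 3*M (h(y, M) = 2*M + M = 3*M)
q(n, w) = w
-42875 - C(-85, q(-3, h(-3, -5))) = -42875 - 3*(-5) = -42875 - 1*(-15) = -42875 + 15 = -42860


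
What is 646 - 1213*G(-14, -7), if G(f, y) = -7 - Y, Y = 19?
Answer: 32184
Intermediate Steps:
G(f, y) = -26 (G(f, y) = -7 - 1*19 = -7 - 19 = -26)
646 - 1213*G(-14, -7) = 646 - 1213*(-26) = 646 + 31538 = 32184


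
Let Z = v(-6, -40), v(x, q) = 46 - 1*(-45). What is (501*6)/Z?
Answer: 3006/91 ≈ 33.033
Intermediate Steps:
v(x, q) = 91 (v(x, q) = 46 + 45 = 91)
Z = 91
(501*6)/Z = (501*6)/91 = 3006*(1/91) = 3006/91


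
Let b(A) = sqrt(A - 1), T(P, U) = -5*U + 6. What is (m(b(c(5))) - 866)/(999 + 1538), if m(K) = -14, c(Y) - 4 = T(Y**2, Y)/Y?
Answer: -880/2537 ≈ -0.34687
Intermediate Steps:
T(P, U) = 6 - 5*U
c(Y) = 4 + (6 - 5*Y)/Y
b(A) = sqrt(-1 + A)
(m(b(c(5))) - 866)/(999 + 1538) = (-14 - 866)/(999 + 1538) = -880/2537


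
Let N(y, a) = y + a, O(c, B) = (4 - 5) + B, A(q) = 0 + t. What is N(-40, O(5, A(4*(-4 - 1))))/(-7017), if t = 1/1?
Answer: 40/7017 ≈ 0.0057004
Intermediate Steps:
t = 1 (t = 1*1 = 1)
A(q) = 1 (A(q) = 0 + 1 = 1)
O(c, B) = -1 + B
N(y, a) = a + y
N(-40, O(5, A(4*(-4 - 1))))/(-7017) = ((-1 + 1) - 40)/(-7017) = (0 - 40)*(-1/7017) = -40*(-1/7017) = 40/7017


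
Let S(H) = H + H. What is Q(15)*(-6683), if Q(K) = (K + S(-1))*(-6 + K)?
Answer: -781911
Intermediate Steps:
S(H) = 2*H
Q(K) = (-6 + K)*(-2 + K) (Q(K) = (K + 2*(-1))*(-6 + K) = (K - 2)*(-6 + K) = (-2 + K)*(-6 + K) = (-6 + K)*(-2 + K))
Q(15)*(-6683) = (12 + 15**2 - 8*15)*(-6683) = (12 + 225 - 120)*(-6683) = 117*(-6683) = -781911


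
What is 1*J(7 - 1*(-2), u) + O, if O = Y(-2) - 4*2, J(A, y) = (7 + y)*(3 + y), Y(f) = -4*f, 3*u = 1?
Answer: 220/9 ≈ 24.444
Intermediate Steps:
u = ⅓ (u = (⅓)*1 = ⅓ ≈ 0.33333)
J(A, y) = (3 + y)*(7 + y)
O = 0 (O = -4*(-2) - 4*2 = 8 - 8 = 0)
1*J(7 - 1*(-2), u) + O = 1*(21 + (⅓)² + 10*(⅓)) + 0 = 1*(21 + ⅑ + 10/3) + 0 = 1*(220/9) + 0 = 220/9 + 0 = 220/9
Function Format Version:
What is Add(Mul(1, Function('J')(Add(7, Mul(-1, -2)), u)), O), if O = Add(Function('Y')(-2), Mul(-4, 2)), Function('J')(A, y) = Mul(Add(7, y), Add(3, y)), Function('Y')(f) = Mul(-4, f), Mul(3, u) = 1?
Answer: Rational(220, 9) ≈ 24.444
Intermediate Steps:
u = Rational(1, 3) (u = Mul(Rational(1, 3), 1) = Rational(1, 3) ≈ 0.33333)
Function('J')(A, y) = Mul(Add(3, y), Add(7, y))
O = 0 (O = Add(Mul(-4, -2), Mul(-4, 2)) = Add(8, -8) = 0)
Add(Mul(1, Function('J')(Add(7, Mul(-1, -2)), u)), O) = Add(Mul(1, Add(21, Pow(Rational(1, 3), 2), Mul(10, Rational(1, 3)))), 0) = Add(Mul(1, Add(21, Rational(1, 9), Rational(10, 3))), 0) = Add(Mul(1, Rational(220, 9)), 0) = Add(Rational(220, 9), 0) = Rational(220, 9)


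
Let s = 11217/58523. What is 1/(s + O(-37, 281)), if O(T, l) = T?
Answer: -58523/2154134 ≈ -0.027168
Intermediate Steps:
s = 11217/58523 (s = 11217*(1/58523) = 11217/58523 ≈ 0.19167)
1/(s + O(-37, 281)) = 1/(11217/58523 - 37) = 1/(-2154134/58523) = -58523/2154134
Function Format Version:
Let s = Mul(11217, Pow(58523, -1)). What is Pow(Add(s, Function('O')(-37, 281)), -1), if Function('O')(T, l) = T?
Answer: Rational(-58523, 2154134) ≈ -0.027168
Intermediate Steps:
s = Rational(11217, 58523) (s = Mul(11217, Rational(1, 58523)) = Rational(11217, 58523) ≈ 0.19167)
Pow(Add(s, Function('O')(-37, 281)), -1) = Pow(Add(Rational(11217, 58523), -37), -1) = Pow(Rational(-2154134, 58523), -1) = Rational(-58523, 2154134)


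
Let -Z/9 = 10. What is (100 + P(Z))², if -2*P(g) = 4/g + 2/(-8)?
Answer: 1299818809/129600 ≈ 10029.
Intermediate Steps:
Z = -90 (Z = -9*10 = -90)
P(g) = ⅛ - 2/g (P(g) = -(4/g + 2/(-8))/2 = -(4/g + 2*(-⅛))/2 = -(4/g - ¼)/2 = -(-¼ + 4/g)/2 = ⅛ - 2/g)
(100 + P(Z))² = (100 + (⅛)*(-16 - 90)/(-90))² = (100 + (⅛)*(-1/90)*(-106))² = (100 + 53/360)² = (36053/360)² = 1299818809/129600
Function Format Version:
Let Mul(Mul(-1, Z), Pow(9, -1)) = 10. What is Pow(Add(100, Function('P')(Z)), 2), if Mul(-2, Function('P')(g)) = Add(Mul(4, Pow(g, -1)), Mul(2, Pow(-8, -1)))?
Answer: Rational(1299818809, 129600) ≈ 10029.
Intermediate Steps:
Z = -90 (Z = Mul(-9, 10) = -90)
Function('P')(g) = Add(Rational(1, 8), Mul(-2, Pow(g, -1))) (Function('P')(g) = Mul(Rational(-1, 2), Add(Mul(4, Pow(g, -1)), Mul(2, Pow(-8, -1)))) = Mul(Rational(-1, 2), Add(Mul(4, Pow(g, -1)), Mul(2, Rational(-1, 8)))) = Mul(Rational(-1, 2), Add(Mul(4, Pow(g, -1)), Rational(-1, 4))) = Mul(Rational(-1, 2), Add(Rational(-1, 4), Mul(4, Pow(g, -1)))) = Add(Rational(1, 8), Mul(-2, Pow(g, -1))))
Pow(Add(100, Function('P')(Z)), 2) = Pow(Add(100, Mul(Rational(1, 8), Pow(-90, -1), Add(-16, -90))), 2) = Pow(Add(100, Mul(Rational(1, 8), Rational(-1, 90), -106)), 2) = Pow(Add(100, Rational(53, 360)), 2) = Pow(Rational(36053, 360), 2) = Rational(1299818809, 129600)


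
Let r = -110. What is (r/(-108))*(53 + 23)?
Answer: 2090/27 ≈ 77.407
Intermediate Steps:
(r/(-108))*(53 + 23) = (-110/(-108))*(53 + 23) = -110*(-1/108)*76 = (55/54)*76 = 2090/27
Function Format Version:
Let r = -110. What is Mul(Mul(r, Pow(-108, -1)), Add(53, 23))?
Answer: Rational(2090, 27) ≈ 77.407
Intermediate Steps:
Mul(Mul(r, Pow(-108, -1)), Add(53, 23)) = Mul(Mul(-110, Pow(-108, -1)), Add(53, 23)) = Mul(Mul(-110, Rational(-1, 108)), 76) = Mul(Rational(55, 54), 76) = Rational(2090, 27)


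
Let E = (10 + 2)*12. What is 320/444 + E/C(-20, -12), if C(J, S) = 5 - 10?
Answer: -15584/555 ≈ -28.079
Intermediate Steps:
E = 144 (E = 12*12 = 144)
C(J, S) = -5
320/444 + E/C(-20, -12) = 320/444 + 144/(-5) = 320*(1/444) + 144*(-1/5) = 80/111 - 144/5 = -15584/555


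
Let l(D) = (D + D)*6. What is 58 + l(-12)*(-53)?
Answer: 7690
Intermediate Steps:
l(D) = 12*D (l(D) = (2*D)*6 = 12*D)
58 + l(-12)*(-53) = 58 + (12*(-12))*(-53) = 58 - 144*(-53) = 58 + 7632 = 7690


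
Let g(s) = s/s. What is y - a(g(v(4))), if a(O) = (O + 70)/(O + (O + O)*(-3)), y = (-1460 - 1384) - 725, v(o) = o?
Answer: -17774/5 ≈ -3554.8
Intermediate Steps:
g(s) = 1
y = -3569 (y = -2844 - 725 = -3569)
a(O) = -(70 + O)/(5*O) (a(O) = (70 + O)/(O + (2*O)*(-3)) = (70 + O)/(O - 6*O) = (70 + O)/((-5*O)) = (70 + O)*(-1/(5*O)) = -(70 + O)/(5*O))
y - a(g(v(4))) = -3569 - (-70 - 1*1)/(5*1) = -3569 - (-70 - 1)/5 = -3569 - (-71)/5 = -3569 - 1*(-71/5) = -3569 + 71/5 = -17774/5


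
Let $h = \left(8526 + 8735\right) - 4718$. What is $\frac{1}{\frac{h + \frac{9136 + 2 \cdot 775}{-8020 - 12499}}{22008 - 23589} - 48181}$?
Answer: $- \frac{10813513}{521091656230} \approx -2.0752 \cdot 10^{-5}$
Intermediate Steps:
$h = 12543$ ($h = 17261 - 4718 = 12543$)
$\frac{1}{\frac{h + \frac{9136 + 2 \cdot 775}{-8020 - 12499}}{22008 - 23589} - 48181} = \frac{1}{\frac{12543 + \frac{9136 + 2 \cdot 775}{-8020 - 12499}}{22008 - 23589} - 48181} = \frac{1}{\frac{12543 + \frac{9136 + 1550}{-20519}}{-1581} - 48181} = \frac{1}{\left(12543 + 10686 \left(- \frac{1}{20519}\right)\right) \left(- \frac{1}{1581}\right) - 48181} = \frac{1}{\left(12543 - \frac{10686}{20519}\right) \left(- \frac{1}{1581}\right) - 48181} = \frac{1}{\frac{257359131}{20519} \left(- \frac{1}{1581}\right) - 48181} = \frac{1}{- \frac{85786377}{10813513} - 48181} = \frac{1}{- \frac{521091656230}{10813513}} = - \frac{10813513}{521091656230}$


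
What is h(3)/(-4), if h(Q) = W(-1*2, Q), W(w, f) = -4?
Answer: 1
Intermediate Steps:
h(Q) = -4
h(3)/(-4) = -4/(-4) = -¼*(-4) = 1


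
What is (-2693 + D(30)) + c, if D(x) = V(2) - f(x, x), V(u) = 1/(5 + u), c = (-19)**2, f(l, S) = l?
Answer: -16533/7 ≈ -2361.9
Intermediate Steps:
c = 361
D(x) = 1/7 - x (D(x) = 1/(5 + 2) - x = 1/7 - x)
(-2693 + D(30)) + c = (-2693 + (1/7 - 1*30)) + 361 = (-2693 + (1/7 - 30)) + 361 = (-2693 - 209/7) + 361 = -19060/7 + 361 = -16533/7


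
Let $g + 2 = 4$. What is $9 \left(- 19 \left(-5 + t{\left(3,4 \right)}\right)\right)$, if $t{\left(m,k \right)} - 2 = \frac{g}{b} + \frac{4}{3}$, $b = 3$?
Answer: $171$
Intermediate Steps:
$g = 2$ ($g = -2 + 4 = 2$)
$t{\left(m,k \right)} = 4$ ($t{\left(m,k \right)} = 2 + \left(\frac{2}{3} + \frac{4}{3}\right) = 2 + 2 = 4$)
$9 \left(- 19 \left(-5 + t{\left(3,4 \right)}\right)\right) = 9 \left(- 19 \left(-5 + 4\right)\right) = 9 \left(\left(-19\right) \left(-1\right)\right) = 9 \cdot 19 = 171$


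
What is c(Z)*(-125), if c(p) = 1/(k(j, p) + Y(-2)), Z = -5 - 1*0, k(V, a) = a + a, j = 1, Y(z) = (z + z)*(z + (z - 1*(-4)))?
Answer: 25/2 ≈ 12.500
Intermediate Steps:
Y(z) = 2*z*(4 + 2*z) (Y(z) = (2*z)*(z + (z + 4)) = (2*z)*(z + (4 + z)) = (2*z)*(4 + 2*z) = 2*z*(4 + 2*z))
k(V, a) = 2*a
Z = -5 (Z = -5 + 0 = -5)
c(p) = 1/(2*p) (c(p) = 1/(2*p + 4*(-2)*(2 - 2)) = 1/(2*p + 4*(-2)*0) = 1/(2*p + 0) = 1/(2*p))
c(Z)*(-125) = ((½)/(-5))*(-125) = ((½)*(-⅕))*(-125) = -⅒*(-125) = 25/2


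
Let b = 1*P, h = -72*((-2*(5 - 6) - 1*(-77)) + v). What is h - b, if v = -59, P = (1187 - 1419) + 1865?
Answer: -3073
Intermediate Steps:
P = 1633 (P = -232 + 1865 = 1633)
h = -1440 (h = -72*((-2*(5 - 6) - 1*(-77)) - 59) = -72*((-2*(-1) + 77) - 59) = -72*((2 + 77) - 59) = -72*(79 - 59) = -72*20 = -1440)
b = 1633 (b = 1*1633 = 1633)
h - b = -1440 - 1*1633 = -1440 - 1633 = -3073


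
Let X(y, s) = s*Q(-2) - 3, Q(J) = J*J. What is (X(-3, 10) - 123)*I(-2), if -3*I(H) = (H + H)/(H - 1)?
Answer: 344/9 ≈ 38.222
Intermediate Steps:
I(H) = -2*H/(3*(-1 + H)) (I(H) = -(H + H)/(3*(H - 1)) = -2*H/(3*(-1 + H)))
Q(J) = J²
X(y, s) = -3 + 4*s (X(y, s) = s*(-2)² - 3 = s*4 - 3 = 4*s - 3 = -3 + 4*s)
(X(-3, 10) - 123)*I(-2) = ((-3 + 4*10) - 123)*(-2*(-2)/(-3 + 3*(-2))) = ((-3 + 40) - 123)*(-2*(-2)/(-3 - 6)) = (37 - 123)*(-2*(-2)/(-9)) = -(-172)*(-2)*(-1)/9 = -86*(-4/9) = 344/9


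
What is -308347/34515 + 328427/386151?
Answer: -2762380628/341743635 ≈ -8.0832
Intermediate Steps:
-308347/34515 + 328427/386151 = -308347*1/34515 + 328427*(1/386151) = -23719/2655 + 328427/386151 = -2762380628/341743635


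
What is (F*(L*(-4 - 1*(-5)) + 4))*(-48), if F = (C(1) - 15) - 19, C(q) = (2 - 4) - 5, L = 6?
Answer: 19680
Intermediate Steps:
C(q) = -7 (C(q) = -2 - 5 = -7)
F = -41 (F = (-7 - 15) - 19 = -22 - 19 = -41)
(F*(L*(-4 - 1*(-5)) + 4))*(-48) = -41*(6*(-4 - 1*(-5)) + 4)*(-48) = -41*(6*(-4 + 5) + 4)*(-48) = -41*(6*1 + 4)*(-48) = -41*(6 + 4)*(-48) = -41*10*(-48) = -410*(-48) = 19680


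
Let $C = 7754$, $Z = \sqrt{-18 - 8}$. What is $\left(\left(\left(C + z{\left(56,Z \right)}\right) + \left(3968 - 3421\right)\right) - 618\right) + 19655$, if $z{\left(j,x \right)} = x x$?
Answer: $27312$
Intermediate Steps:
$Z = i \sqrt{26}$ ($Z = \sqrt{-26} = i \sqrt{26} \approx 5.099 i$)
$z{\left(j,x \right)} = x^{2}$
$\left(\left(\left(C + z{\left(56,Z \right)}\right) + \left(3968 - 3421\right)\right) - 618\right) + 19655 = \left(\left(\left(7754 + \left(i \sqrt{26}\right)^{2}\right) + \left(3968 - 3421\right)\right) - 618\right) + 19655 = \left(\left(\left(7754 - 26\right) + 547\right) - 618\right) + 19655 = \left(\left(7728 + 547\right) - 618\right) + 19655 = \left(8275 - 618\right) + 19655 = 7657 + 19655 = 27312$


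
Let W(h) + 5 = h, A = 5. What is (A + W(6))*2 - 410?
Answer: -398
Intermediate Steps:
W(h) = -5 + h
(A + W(6))*2 - 410 = (5 + (-5 + 6))*2 - 410 = (5 + 1)*2 - 410 = 6*2 - 410 = 12 - 410 = -398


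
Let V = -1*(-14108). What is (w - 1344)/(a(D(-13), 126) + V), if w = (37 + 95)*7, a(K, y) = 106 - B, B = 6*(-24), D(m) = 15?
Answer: -70/2393 ≈ -0.029252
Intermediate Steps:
B = -144
a(K, y) = 250 (a(K, y) = 106 - 1*(-144) = 106 + 144 = 250)
w = 924 (w = 132*7 = 924)
V = 14108
(w - 1344)/(a(D(-13), 126) + V) = (924 - 1344)/(250 + 14108) = -420/14358 = -420*1/14358 = -70/2393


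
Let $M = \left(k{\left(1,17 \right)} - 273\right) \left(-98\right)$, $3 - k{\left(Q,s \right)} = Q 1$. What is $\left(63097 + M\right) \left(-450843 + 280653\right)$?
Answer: $-15258384450$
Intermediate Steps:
$k{\left(Q,s \right)} = 3 - Q$ ($k{\left(Q,s \right)} = 3 - Q 1 = 3 - Q$)
$M = 26558$ ($M = \left(\left(3 - 1\right) - 273\right) \left(-98\right) = \left(2 - 273\right) \left(-98\right) = \left(-271\right) \left(-98\right) = 26558$)
$\left(63097 + M\right) \left(-450843 + 280653\right) = \left(63097 + 26558\right) \left(-450843 + 280653\right) = 89655 \left(-170190\right) = -15258384450$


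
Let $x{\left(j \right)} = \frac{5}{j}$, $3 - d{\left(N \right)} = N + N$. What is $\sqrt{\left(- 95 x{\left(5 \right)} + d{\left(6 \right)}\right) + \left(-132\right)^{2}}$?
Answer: $2 \sqrt{4330} \approx 131.61$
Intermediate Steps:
$d{\left(N \right)} = 3 - 2 N$ ($d{\left(N \right)} = 3 - \left(N + N\right) = 3 - 2 N$)
$\sqrt{\left(- 95 x{\left(5 \right)} + d{\left(6 \right)}\right) + \left(-132\right)^{2}} = \sqrt{\left(- 95 \cdot \frac{5}{5} + \left(3 - 12\right)\right) + \left(-132\right)^{2}} = \sqrt{\left(- 95 \cdot 5 \cdot \frac{1}{5} + \left(3 - 12\right)\right) + 17424} = \sqrt{\left(\left(-95\right) 1 - 9\right) + 17424} = \sqrt{\left(-95 - 9\right) + 17424} = \sqrt{-104 + 17424} = \sqrt{17320} = 2 \sqrt{4330}$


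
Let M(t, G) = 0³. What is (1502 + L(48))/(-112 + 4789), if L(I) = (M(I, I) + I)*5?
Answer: 1742/4677 ≈ 0.37246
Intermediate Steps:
M(t, G) = 0
L(I) = 5*I (L(I) = (0 + I)*5 = I*5 = 5*I)
(1502 + L(48))/(-112 + 4789) = (1502 + 5*48)/(-112 + 4789) = (1502 + 240)/4677 = 1742*(1/4677) = 1742/4677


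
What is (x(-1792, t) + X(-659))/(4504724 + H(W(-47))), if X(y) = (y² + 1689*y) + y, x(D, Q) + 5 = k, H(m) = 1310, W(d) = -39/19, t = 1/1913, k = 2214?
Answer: -338610/2253017 ≈ -0.15029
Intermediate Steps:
t = 1/1913 ≈ 0.00052274
W(d) = -39/19 (W(d) = -39*1/19 = -39/19)
x(D, Q) = 2209 (x(D, Q) = -5 + 2214 = 2209)
X(y) = y² + 1690*y
(x(-1792, t) + X(-659))/(4504724 + H(W(-47))) = (2209 - 659*(1690 - 659))/(4504724 + 1310) = (2209 - 659*1031)/4506034 = (2209 - 679429)*(1/4506034) = -677220*1/4506034 = -338610/2253017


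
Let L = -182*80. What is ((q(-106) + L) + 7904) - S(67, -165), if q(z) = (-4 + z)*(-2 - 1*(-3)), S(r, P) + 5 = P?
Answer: -6596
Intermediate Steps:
S(r, P) = -5 + P
L = -14560
q(z) = -4 + z (q(z) = (-4 + z)*(-2 + 3) = (-4 + z)*1 = -4 + z)
((q(-106) + L) + 7904) - S(67, -165) = (((-4 - 106) - 14560) + 7904) - (-5 - 165) = ((-110 - 14560) + 7904) - 1*(-170) = (-14670 + 7904) + 170 = -6766 + 170 = -6596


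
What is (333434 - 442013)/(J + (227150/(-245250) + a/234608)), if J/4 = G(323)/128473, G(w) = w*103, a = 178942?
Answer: -8026191848131376040/64484991094679 ≈ -1.2447e+5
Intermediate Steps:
G(w) = 103*w
J = 133076/128473 (J = 4*((103*323)/128473) = 4*(33269*(1/128473)) = 4*(33269/128473) = 133076/128473 ≈ 1.0358)
(333434 - 442013)/(J + (227150/(-245250) + a/234608)) = (333434 - 442013)/(133076/128473 + (227150/(-245250) + 178942/234608)) = -108579/(133076/128473 + (227150*(-1/245250) + 178942*(1/234608))) = -108579/(133076/128473 + (-4543/4905 + 89471/117304)) = -108579/(133076/128473 - 94056817/575376120) = -108579/64484991094679/73920296264760 = -108579*73920296264760/64484991094679 = -8026191848131376040/64484991094679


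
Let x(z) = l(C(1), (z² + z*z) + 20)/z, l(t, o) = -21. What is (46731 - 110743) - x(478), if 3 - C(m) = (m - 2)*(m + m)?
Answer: -30597715/478 ≈ -64012.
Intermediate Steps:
C(m) = 3 - 2*m*(-2 + m) (C(m) = 3 - (m - 2)*(m + m) = 3 - (-2 + m)*2*m = 3 - 2*m*(-2 + m))
x(z) = -21/z
(46731 - 110743) - x(478) = (46731 - 110743) - (-21)/478 = -64012 - (-21)/478 = -64012 - 1*(-21/478) = -64012 + 21/478 = -30597715/478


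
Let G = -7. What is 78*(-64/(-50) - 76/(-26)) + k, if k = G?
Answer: 8021/25 ≈ 320.84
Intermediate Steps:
k = -7
78*(-64/(-50) - 76/(-26)) + k = 78*(-64/(-50) - 76/(-26)) - 7 = 78*(-64*(-1/50) - 76*(-1/26)) - 7 = 78*(32/25 + 38/13) - 7 = 78*(1366/325) - 7 = 8196/25 - 7 = 8021/25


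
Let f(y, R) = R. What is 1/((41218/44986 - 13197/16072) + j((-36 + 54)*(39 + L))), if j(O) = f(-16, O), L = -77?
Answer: -361507496/247236739537 ≈ -0.0014622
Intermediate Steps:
j(O) = O
1/((41218/44986 - 13197/16072) + j((-36 + 54)*(39 + L))) = 1/((41218/44986 - 13197/16072) + (-36 + 54)*(39 - 77)) = 1/((41218*(1/44986) - 13197*1/16072) + 18*(-38)) = 1/((20609/22493 - 13197/16072) - 684) = 1/(34387727/361507496 - 684) = 1/(-247236739537/361507496) = -361507496/247236739537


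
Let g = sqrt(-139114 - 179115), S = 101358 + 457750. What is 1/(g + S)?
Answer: 559108/312602073893 - I*sqrt(318229)/312602073893 ≈ 1.7886e-6 - 1.8046e-9*I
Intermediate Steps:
S = 559108
g = I*sqrt(318229) (g = sqrt(-318229) = I*sqrt(318229) ≈ 564.12*I)
1/(g + S) = 1/(I*sqrt(318229) + 559108) = 1/(559108 + I*sqrt(318229))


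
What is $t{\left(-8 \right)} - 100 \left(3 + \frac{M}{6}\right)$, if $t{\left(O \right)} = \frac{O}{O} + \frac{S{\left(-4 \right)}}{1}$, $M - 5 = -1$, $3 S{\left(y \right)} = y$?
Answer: $-367$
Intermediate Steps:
$S{\left(y \right)} = \frac{y}{3}$
$M = 4$ ($M = 5 - 1 = 4$)
$t{\left(O \right)} = - \frac{1}{3}$ ($t{\left(O \right)} = \frac{O}{O} + \frac{\frac{1}{3} \left(-4\right)}{1} = 1 - \frac{4}{3} = - \frac{1}{3}$)
$t{\left(-8 \right)} - 100 \left(3 + \frac{M}{6}\right) = - \frac{1}{3} - 100 \left(3 + \frac{4}{6}\right) = - \frac{1}{3} - 100 \left(3 + 4 \cdot \frac{1}{6}\right) = - \frac{1}{3} - 100 \left(3 + \frac{2}{3}\right) = - \frac{1}{3} - \frac{1100}{3} = -367$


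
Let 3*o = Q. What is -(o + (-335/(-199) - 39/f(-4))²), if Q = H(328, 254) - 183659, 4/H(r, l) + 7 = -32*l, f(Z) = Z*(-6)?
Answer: 3786656200976771/61853593920 ≈ 61220.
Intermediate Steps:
f(Z) = -6*Z
H(r, l) = 4/(-7 - 32*l)
Q = -1494065969/8135 (Q = -4/(7 + 32*254) - 183659 = -4/(7 + 8128) - 183659 = -4/8135 - 183659 = -1494065969/8135 ≈ -1.8366e+5)
o = -1494065969/24405 (o = (⅓)*(-1494065969/8135) = -1494065969/24405 ≈ -61220.)
-(o + (-335/(-199) - 39/f(-4))²) = -(-1494065969/24405 + (-335/(-199) - 39/((-6*(-4))))²) = -(-1494065969/24405 + (-335*(-1/199) - 39/24)²) = -(-1494065969/24405 + (335/199 - 39*1/24)²) = -(-1494065969/24405 + (335/199 - 13/8)²) = -(-1494065969/24405 + (93/1592)²) = -(-1494065969/24405 + 8649/2534464) = -1*(-3786656200976771/61853593920) = 3786656200976771/61853593920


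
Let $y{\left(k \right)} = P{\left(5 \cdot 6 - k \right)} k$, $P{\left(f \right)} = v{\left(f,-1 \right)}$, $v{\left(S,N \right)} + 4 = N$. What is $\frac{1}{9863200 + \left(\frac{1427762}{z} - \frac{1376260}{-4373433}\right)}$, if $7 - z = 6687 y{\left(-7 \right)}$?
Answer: $\frac{73110679461}{721104830650855981} \approx 1.0139 \cdot 10^{-7}$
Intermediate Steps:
$v{\left(S,N \right)} = -4 + N$
$P{\left(f \right)} = -5$ ($P{\left(f \right)} = -4 - 1 = -5$)
$y{\left(k \right)} = - 5 k$
$z = -234038$ ($z = 7 - 6687 \left(\left(-5\right) \left(-7\right)\right) = 7 - 6687 \cdot 35 = 7 - 234045 = -234038$)
$\frac{1}{9863200 + \left(\frac{1427762}{z} - \frac{1376260}{-4373433}\right)} = \frac{1}{9863200 + \left(\frac{1427762}{-234038} - \frac{1376260}{-4373433}\right)} = \frac{1}{9863200 + \left(1427762 \left(- \frac{1}{234038}\right) - - \frac{1376260}{4373433}\right)} = \frac{1}{9863200 + \left(- \frac{101983}{16717} + \frac{1376260}{4373433}\right)} = \frac{1}{9863200 - \frac{423008879219}{73110679461}} = \frac{1}{\frac{721104830650855981}{73110679461}} = \frac{73110679461}{721104830650855981}$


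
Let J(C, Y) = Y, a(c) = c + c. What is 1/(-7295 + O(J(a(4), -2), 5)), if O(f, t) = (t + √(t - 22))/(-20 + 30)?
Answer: -364725/2660486521 - 5*I*√17/2660486521 ≈ -0.00013709 - 7.7488e-9*I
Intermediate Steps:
a(c) = 2*c
O(f, t) = t/10 + √(-22 + t)/10 (O(f, t) = (t + √(-22 + t))/10 = (t + √(-22 + t))*(⅒) = t/10 + √(-22 + t)/10)
1/(-7295 + O(J(a(4), -2), 5)) = 1/(-7295 + ((⅒)*5 + √(-22 + 5)/10)) = 1/(-7295 + (½ + √(-17)/10)) = 1/(-7295 + (½ + (I*√17)/10)) = 1/(-7295 + (½ + I*√17/10)) = 1/(-14589/2 + I*√17/10)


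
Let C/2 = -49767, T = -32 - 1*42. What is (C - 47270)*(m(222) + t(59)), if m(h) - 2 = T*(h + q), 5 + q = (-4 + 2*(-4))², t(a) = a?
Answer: 3912767012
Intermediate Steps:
T = -74 (T = -32 - 42 = -74)
C = -99534 (C = 2*(-49767) = -99534)
q = 139 (q = -5 + (-4 + 2*(-4))² = -5 + (-4 - 8)² = -5 + (-12)² = -5 + 144 = 139)
m(h) = -10284 - 74*h (m(h) = 2 - 74*(h + 139) = 2 - 74*(139 + h) = 2 + (-10286 - 74*h) = -10284 - 74*h)
(C - 47270)*(m(222) + t(59)) = (-99534 - 47270)*((-10284 - 74*222) + 59) = -146804*((-10284 - 16428) + 59) = -146804*(-26712 + 59) = -146804*(-26653) = 3912767012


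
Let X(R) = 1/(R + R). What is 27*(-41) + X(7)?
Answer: -15497/14 ≈ -1106.9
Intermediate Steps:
X(R) = 1/(2*R)
27*(-41) + X(7) = 27*(-41) + (1/2)/7 = -1107 + (1/2)*(1/7) = -1107 + 1/14 = -15497/14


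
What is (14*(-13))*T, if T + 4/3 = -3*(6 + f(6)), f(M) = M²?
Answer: 69524/3 ≈ 23175.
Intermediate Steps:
T = -382/3 (T = -4/3 - 3*(6 + 6²) = -4/3 - 3*(6 + 36) = -4/3 - 3*42 = -4/3 - 126 = -382/3 ≈ -127.33)
(14*(-13))*T = (14*(-13))*(-382/3) = -182*(-382/3) = 69524/3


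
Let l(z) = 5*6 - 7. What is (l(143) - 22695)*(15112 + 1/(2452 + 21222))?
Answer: -4055584239304/11837 ≈ -3.4262e+8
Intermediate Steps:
l(z) = 23 (l(z) = 30 - 7 = 23)
(l(143) - 22695)*(15112 + 1/(2452 + 21222)) = (23 - 22695)*(15112 + 1/(2452 + 21222)) = -22672*(15112 + 1/23674) = -22672*357761489/23674 = -4055584239304/11837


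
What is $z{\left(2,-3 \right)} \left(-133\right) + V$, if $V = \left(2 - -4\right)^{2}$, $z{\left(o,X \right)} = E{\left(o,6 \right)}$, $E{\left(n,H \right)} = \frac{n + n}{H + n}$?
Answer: $- \frac{61}{2} \approx -30.5$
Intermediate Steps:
$E{\left(n,H \right)} = \frac{2 n}{H + n}$
$z{\left(o,X \right)} = \frac{2 o}{6 + o}$
$V = 36$ ($V = \left(2 + 4\right)^{2} = 6^{2} = 36$)
$z{\left(2,-3 \right)} \left(-133\right) + V = 2 \cdot 2 \frac{1}{6 + 2} \left(-133\right) + 36 = 2 \cdot 2 \cdot \frac{1}{8} \left(-133\right) + 36 = \frac{1}{2} \left(-133\right) + 36 = - \frac{133}{2} + 36 = - \frac{61}{2}$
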